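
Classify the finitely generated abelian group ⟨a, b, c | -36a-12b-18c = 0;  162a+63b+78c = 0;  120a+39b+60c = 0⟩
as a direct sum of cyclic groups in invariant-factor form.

rank_ℚ(R)=3; free=3−3=0
SNF(R) diag = [3, 6, 6] → torsion [3, 6, 6]

Answer: M ≅ ℤ/3 ⊕ ℤ/6 ⊕ ℤ/6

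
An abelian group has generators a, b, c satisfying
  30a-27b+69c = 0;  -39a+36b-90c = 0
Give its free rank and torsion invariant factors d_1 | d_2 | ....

Answer: M ≅ ℤ^1 ⊕ ℤ/3 ⊕ ℤ/3

Derivation:
rank_ℚ(R)=2; free=3−2=1
SNF(R) diag = [3, 3] → torsion [3, 3]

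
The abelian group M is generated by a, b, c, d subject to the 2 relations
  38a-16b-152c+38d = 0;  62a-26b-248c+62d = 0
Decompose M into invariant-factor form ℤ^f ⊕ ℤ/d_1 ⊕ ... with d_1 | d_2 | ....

rank_ℚ(R)=2; free=4−2=2
SNF(R) diag = [2, 2] → torsion [2, 2]

Answer: M ≅ ℤ^2 ⊕ ℤ/2 ⊕ ℤ/2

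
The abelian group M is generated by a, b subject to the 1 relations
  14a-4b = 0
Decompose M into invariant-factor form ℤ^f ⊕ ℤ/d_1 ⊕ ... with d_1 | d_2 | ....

Answer: M ≅ ℤ^1 ⊕ ℤ/2

Derivation:
rank_ℚ(R)=1; free=2−1=1
SNF(R) diag = [2] → torsion [2]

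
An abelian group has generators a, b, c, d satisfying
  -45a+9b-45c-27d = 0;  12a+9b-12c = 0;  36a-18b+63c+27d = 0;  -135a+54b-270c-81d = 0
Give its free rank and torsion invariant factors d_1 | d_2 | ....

rank_ℚ(R)=4; free=4−4=0
SNF(R) diag = [3, 9, 27, 27] → torsion [3, 9, 27, 27]

Answer: M ≅ ℤ/3 ⊕ ℤ/9 ⊕ ℤ/27 ⊕ ℤ/27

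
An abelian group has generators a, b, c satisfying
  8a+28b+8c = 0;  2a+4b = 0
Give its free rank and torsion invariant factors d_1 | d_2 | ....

rank_ℚ(R)=2; free=3−2=1
SNF(R) diag = [2, 4] → torsion [2, 4]

Answer: M ≅ ℤ^1 ⊕ ℤ/2 ⊕ ℤ/4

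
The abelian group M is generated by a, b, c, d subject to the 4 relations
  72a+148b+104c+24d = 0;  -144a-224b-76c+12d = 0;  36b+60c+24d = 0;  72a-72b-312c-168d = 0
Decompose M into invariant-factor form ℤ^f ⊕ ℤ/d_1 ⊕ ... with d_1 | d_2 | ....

rank_ℚ(R)=4; free=4−4=0
SNF(R) diag = [4, 12, 36, 72] → torsion [4, 12, 36, 72]

Answer: M ≅ ℤ/4 ⊕ ℤ/12 ⊕ ℤ/36 ⊕ ℤ/72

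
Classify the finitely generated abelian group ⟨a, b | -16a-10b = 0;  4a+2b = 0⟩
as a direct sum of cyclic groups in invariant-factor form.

Answer: M ≅ ℤ/2 ⊕ ℤ/4

Derivation:
rank_ℚ(R)=2; free=2−2=0
SNF(R) diag = [2, 4] → torsion [2, 4]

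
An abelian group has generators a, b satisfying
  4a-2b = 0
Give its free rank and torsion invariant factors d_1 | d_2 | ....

Answer: M ≅ ℤ^1 ⊕ ℤ/2

Derivation:
rank_ℚ(R)=1; free=2−1=1
SNF(R) diag = [2] → torsion [2]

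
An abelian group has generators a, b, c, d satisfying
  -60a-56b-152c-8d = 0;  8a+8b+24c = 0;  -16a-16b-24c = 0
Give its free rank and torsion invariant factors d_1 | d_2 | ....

rank_ℚ(R)=3; free=4−3=1
SNF(R) diag = [4, 8, 24] → torsion [4, 8, 24]

Answer: M ≅ ℤ^1 ⊕ ℤ/4 ⊕ ℤ/8 ⊕ ℤ/24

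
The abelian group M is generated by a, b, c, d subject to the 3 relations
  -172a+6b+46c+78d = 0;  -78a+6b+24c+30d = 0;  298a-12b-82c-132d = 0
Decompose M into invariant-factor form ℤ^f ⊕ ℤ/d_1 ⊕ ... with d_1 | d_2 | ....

rank_ℚ(R)=3; free=4−3=1
SNF(R) diag = [2, 6, 12] → torsion [2, 6, 12]

Answer: M ≅ ℤ^1 ⊕ ℤ/2 ⊕ ℤ/6 ⊕ ℤ/12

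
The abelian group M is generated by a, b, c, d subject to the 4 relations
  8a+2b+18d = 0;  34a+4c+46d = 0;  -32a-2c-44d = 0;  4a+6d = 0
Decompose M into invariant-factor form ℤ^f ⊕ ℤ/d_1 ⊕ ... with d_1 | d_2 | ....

Answer: M ≅ ℤ/2 ⊕ ℤ/2 ⊕ ℤ/2 ⊕ ℤ/6

Derivation:
rank_ℚ(R)=4; free=4−4=0
SNF(R) diag = [2, 2, 2, 6] → torsion [2, 2, 2, 6]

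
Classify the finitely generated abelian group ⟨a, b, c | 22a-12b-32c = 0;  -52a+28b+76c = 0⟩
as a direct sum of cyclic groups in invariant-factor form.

Answer: M ≅ ℤ^1 ⊕ ℤ/2 ⊕ ℤ/4

Derivation:
rank_ℚ(R)=2; free=3−2=1
SNF(R) diag = [2, 4] → torsion [2, 4]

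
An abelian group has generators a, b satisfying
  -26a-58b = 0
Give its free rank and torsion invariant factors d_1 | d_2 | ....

rank_ℚ(R)=1; free=2−1=1
SNF(R) diag = [2] → torsion [2]

Answer: M ≅ ℤ^1 ⊕ ℤ/2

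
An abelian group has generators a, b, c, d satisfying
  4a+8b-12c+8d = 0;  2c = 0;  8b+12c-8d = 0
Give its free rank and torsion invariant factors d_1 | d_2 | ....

Answer: M ≅ ℤ^1 ⊕ ℤ/2 ⊕ ℤ/4 ⊕ ℤ/8

Derivation:
rank_ℚ(R)=3; free=4−3=1
SNF(R) diag = [2, 4, 8] → torsion [2, 4, 8]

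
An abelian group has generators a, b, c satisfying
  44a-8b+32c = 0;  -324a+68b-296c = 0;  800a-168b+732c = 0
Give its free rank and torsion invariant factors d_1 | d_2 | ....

Answer: M ≅ ℤ/4 ⊕ ℤ/4 ⊕ ℤ/12

Derivation:
rank_ℚ(R)=3; free=3−3=0
SNF(R) diag = [4, 4, 12] → torsion [4, 4, 12]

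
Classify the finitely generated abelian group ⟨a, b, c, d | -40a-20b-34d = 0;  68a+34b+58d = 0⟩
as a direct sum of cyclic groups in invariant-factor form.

Answer: M ≅ ℤ^2 ⊕ ℤ/2 ⊕ ℤ/2

Derivation:
rank_ℚ(R)=2; free=4−2=2
SNF(R) diag = [2, 2] → torsion [2, 2]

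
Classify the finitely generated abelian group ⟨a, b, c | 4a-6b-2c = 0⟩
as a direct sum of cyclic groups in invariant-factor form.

rank_ℚ(R)=1; free=3−1=2
SNF(R) diag = [2] → torsion [2]

Answer: M ≅ ℤ^2 ⊕ ℤ/2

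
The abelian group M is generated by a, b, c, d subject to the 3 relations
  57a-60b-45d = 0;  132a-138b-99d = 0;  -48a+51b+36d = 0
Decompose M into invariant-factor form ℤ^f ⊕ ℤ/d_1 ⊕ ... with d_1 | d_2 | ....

Answer: M ≅ ℤ^1 ⊕ ℤ/3 ⊕ ℤ/9 ⊕ ℤ/9

Derivation:
rank_ℚ(R)=3; free=4−3=1
SNF(R) diag = [3, 9, 9] → torsion [3, 9, 9]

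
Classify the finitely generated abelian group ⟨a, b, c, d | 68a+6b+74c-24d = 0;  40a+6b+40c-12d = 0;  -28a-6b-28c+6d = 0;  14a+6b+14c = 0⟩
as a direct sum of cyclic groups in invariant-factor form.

Answer: M ≅ ℤ/2 ⊕ ℤ/6 ⊕ ℤ/6 ⊕ ℤ/6

Derivation:
rank_ℚ(R)=4; free=4−4=0
SNF(R) diag = [2, 6, 6, 6] → torsion [2, 6, 6, 6]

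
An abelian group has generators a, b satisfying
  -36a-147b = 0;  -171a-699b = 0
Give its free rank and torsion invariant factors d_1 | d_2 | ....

rank_ℚ(R)=2; free=2−2=0
SNF(R) diag = [3, 9] → torsion [3, 9]

Answer: M ≅ ℤ/3 ⊕ ℤ/9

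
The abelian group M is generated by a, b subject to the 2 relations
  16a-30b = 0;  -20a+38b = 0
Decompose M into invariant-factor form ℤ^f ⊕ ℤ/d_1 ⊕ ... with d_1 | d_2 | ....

rank_ℚ(R)=2; free=2−2=0
SNF(R) diag = [2, 4] → torsion [2, 4]

Answer: M ≅ ℤ/2 ⊕ ℤ/4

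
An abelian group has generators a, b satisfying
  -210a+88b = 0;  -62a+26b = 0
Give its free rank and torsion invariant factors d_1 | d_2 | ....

Answer: M ≅ ℤ/2 ⊕ ℤ/2

Derivation:
rank_ℚ(R)=2; free=2−2=0
SNF(R) diag = [2, 2] → torsion [2, 2]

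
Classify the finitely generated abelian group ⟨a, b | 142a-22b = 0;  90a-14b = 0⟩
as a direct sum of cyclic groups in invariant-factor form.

Answer: M ≅ ℤ/2 ⊕ ℤ/4

Derivation:
rank_ℚ(R)=2; free=2−2=0
SNF(R) diag = [2, 4] → torsion [2, 4]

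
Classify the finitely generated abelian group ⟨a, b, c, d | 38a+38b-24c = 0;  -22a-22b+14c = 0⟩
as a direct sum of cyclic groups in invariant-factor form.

Answer: M ≅ ℤ^2 ⊕ ℤ/2 ⊕ ℤ/2

Derivation:
rank_ℚ(R)=2; free=4−2=2
SNF(R) diag = [2, 2] → torsion [2, 2]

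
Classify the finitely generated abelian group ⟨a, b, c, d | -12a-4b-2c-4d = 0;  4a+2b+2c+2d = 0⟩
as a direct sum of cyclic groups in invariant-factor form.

Answer: M ≅ ℤ^2 ⊕ ℤ/2 ⊕ ℤ/2

Derivation:
rank_ℚ(R)=2; free=4−2=2
SNF(R) diag = [2, 2] → torsion [2, 2]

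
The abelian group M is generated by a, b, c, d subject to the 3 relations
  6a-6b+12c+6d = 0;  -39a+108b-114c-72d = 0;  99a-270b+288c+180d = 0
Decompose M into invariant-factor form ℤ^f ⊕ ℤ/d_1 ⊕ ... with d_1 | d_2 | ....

Answer: M ≅ ℤ^1 ⊕ ℤ/3 ⊕ ℤ/6 ⊕ ℤ/18

Derivation:
rank_ℚ(R)=3; free=4−3=1
SNF(R) diag = [3, 6, 18] → torsion [3, 6, 18]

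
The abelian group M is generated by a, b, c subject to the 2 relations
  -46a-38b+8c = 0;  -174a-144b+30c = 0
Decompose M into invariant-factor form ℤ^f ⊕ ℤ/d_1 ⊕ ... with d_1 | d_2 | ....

Answer: M ≅ ℤ^1 ⊕ ℤ/2 ⊕ ℤ/6

Derivation:
rank_ℚ(R)=2; free=3−2=1
SNF(R) diag = [2, 6] → torsion [2, 6]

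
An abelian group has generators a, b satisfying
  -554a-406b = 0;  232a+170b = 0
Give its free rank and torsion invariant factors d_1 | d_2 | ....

Answer: M ≅ ℤ/2 ⊕ ℤ/6

Derivation:
rank_ℚ(R)=2; free=2−2=0
SNF(R) diag = [2, 6] → torsion [2, 6]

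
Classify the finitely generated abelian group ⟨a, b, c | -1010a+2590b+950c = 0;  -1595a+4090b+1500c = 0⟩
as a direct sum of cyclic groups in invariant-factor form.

Answer: M ≅ ℤ^1 ⊕ ℤ/5 ⊕ ℤ/10

Derivation:
rank_ℚ(R)=2; free=3−2=1
SNF(R) diag = [5, 10] → torsion [5, 10]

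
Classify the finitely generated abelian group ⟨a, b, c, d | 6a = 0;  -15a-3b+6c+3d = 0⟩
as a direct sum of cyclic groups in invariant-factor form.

Answer: M ≅ ℤ^2 ⊕ ℤ/3 ⊕ ℤ/6

Derivation:
rank_ℚ(R)=2; free=4−2=2
SNF(R) diag = [3, 6] → torsion [3, 6]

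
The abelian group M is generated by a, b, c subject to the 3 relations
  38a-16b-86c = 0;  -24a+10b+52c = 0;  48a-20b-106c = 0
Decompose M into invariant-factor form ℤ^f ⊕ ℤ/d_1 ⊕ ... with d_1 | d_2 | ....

Answer: M ≅ ℤ/2 ⊕ ℤ/2 ⊕ ℤ/2

Derivation:
rank_ℚ(R)=3; free=3−3=0
SNF(R) diag = [2, 2, 2] → torsion [2, 2, 2]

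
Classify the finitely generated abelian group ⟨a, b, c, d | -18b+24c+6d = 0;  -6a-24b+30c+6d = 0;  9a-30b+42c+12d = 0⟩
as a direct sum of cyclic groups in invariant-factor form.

rank_ℚ(R)=3; free=4−3=1
SNF(R) diag = [3, 6, 6] → torsion [3, 6, 6]

Answer: M ≅ ℤ^1 ⊕ ℤ/3 ⊕ ℤ/6 ⊕ ℤ/6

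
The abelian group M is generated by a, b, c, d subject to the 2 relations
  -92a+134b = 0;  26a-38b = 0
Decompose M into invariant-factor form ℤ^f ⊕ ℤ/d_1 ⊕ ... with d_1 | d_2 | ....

rank_ℚ(R)=2; free=4−2=2
SNF(R) diag = [2, 6] → torsion [2, 6]

Answer: M ≅ ℤ^2 ⊕ ℤ/2 ⊕ ℤ/6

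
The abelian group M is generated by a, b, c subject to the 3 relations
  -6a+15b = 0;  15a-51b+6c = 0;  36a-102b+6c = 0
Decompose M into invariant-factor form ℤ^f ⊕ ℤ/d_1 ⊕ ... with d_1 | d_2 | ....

rank_ℚ(R)=3; free=3−3=0
SNF(R) diag = [3, 3, 6] → torsion [3, 3, 6]

Answer: M ≅ ℤ/3 ⊕ ℤ/3 ⊕ ℤ/6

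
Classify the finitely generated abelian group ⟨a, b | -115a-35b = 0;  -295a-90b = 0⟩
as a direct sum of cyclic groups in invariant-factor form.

rank_ℚ(R)=2; free=2−2=0
SNF(R) diag = [5, 5] → torsion [5, 5]

Answer: M ≅ ℤ/5 ⊕ ℤ/5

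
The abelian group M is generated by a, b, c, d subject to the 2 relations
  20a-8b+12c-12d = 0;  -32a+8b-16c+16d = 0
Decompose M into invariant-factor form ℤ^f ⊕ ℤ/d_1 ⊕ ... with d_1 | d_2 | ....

rank_ℚ(R)=2; free=4−2=2
SNF(R) diag = [4, 8] → torsion [4, 8]

Answer: M ≅ ℤ^2 ⊕ ℤ/4 ⊕ ℤ/8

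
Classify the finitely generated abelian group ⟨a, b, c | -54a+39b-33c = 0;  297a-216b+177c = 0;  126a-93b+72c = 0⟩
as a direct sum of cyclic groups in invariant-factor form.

rank_ℚ(R)=3; free=3−3=0
SNF(R) diag = [3, 3, 9] → torsion [3, 3, 9]

Answer: M ≅ ℤ/3 ⊕ ℤ/3 ⊕ ℤ/9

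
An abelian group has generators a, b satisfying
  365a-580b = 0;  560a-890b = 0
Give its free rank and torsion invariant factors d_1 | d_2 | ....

rank_ℚ(R)=2; free=2−2=0
SNF(R) diag = [5, 10] → torsion [5, 10]

Answer: M ≅ ℤ/5 ⊕ ℤ/10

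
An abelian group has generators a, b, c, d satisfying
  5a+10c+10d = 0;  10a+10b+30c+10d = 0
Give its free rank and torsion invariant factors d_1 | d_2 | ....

Answer: M ≅ ℤ^2 ⊕ ℤ/5 ⊕ ℤ/10

Derivation:
rank_ℚ(R)=2; free=4−2=2
SNF(R) diag = [5, 10] → torsion [5, 10]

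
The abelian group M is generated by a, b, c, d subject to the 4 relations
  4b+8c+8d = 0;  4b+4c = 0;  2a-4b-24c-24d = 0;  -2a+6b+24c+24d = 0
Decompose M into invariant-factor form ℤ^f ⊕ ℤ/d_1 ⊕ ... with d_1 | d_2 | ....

rank_ℚ(R)=4; free=4−4=0
SNF(R) diag = [2, 2, 4, 8] → torsion [2, 2, 4, 8]

Answer: M ≅ ℤ/2 ⊕ ℤ/2 ⊕ ℤ/4 ⊕ ℤ/8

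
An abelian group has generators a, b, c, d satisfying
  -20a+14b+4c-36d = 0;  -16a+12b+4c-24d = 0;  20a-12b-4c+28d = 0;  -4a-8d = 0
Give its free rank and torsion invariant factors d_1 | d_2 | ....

rank_ℚ(R)=4; free=4−4=0
SNF(R) diag = [2, 4, 4, 4] → torsion [2, 4, 4, 4]

Answer: M ≅ ℤ/2 ⊕ ℤ/4 ⊕ ℤ/4 ⊕ ℤ/4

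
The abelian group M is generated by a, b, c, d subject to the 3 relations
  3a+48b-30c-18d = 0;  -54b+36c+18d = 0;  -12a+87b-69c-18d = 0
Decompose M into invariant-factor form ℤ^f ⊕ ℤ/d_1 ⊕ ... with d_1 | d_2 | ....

rank_ℚ(R)=3; free=4−3=1
SNF(R) diag = [3, 9, 18] → torsion [3, 9, 18]

Answer: M ≅ ℤ^1 ⊕ ℤ/3 ⊕ ℤ/9 ⊕ ℤ/18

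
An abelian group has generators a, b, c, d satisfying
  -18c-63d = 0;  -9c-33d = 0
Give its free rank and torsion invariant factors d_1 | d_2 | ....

rank_ℚ(R)=2; free=4−2=2
SNF(R) diag = [3, 9] → torsion [3, 9]

Answer: M ≅ ℤ^2 ⊕ ℤ/3 ⊕ ℤ/9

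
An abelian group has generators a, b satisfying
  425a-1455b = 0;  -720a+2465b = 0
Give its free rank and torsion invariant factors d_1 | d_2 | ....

Answer: M ≅ ℤ/5 ⊕ ℤ/5

Derivation:
rank_ℚ(R)=2; free=2−2=0
SNF(R) diag = [5, 5] → torsion [5, 5]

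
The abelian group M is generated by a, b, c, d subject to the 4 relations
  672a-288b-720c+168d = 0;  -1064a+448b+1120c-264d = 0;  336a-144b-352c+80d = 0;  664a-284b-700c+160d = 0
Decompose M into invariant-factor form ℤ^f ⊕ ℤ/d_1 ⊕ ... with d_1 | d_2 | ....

Answer: M ≅ ℤ/4 ⊕ ℤ/8 ⊕ ℤ/24 ⊕ ℤ/48

Derivation:
rank_ℚ(R)=4; free=4−4=0
SNF(R) diag = [4, 8, 24, 48] → torsion [4, 8, 24, 48]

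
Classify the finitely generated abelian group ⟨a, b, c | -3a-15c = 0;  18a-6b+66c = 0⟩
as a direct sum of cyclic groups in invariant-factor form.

rank_ℚ(R)=2; free=3−2=1
SNF(R) diag = [3, 6] → torsion [3, 6]

Answer: M ≅ ℤ^1 ⊕ ℤ/3 ⊕ ℤ/6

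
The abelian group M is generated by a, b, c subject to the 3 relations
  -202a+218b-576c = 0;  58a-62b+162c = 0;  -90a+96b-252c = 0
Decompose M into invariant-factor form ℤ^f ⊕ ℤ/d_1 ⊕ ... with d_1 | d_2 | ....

rank_ℚ(R)=3; free=3−3=0
SNF(R) diag = [2, 6, 18] → torsion [2, 6, 18]

Answer: M ≅ ℤ/2 ⊕ ℤ/6 ⊕ ℤ/18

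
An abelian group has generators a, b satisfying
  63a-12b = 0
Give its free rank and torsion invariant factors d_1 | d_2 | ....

rank_ℚ(R)=1; free=2−1=1
SNF(R) diag = [3] → torsion [3]

Answer: M ≅ ℤ^1 ⊕ ℤ/3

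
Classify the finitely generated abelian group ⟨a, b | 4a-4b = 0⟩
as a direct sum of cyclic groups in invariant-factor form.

Answer: M ≅ ℤ^1 ⊕ ℤ/4

Derivation:
rank_ℚ(R)=1; free=2−1=1
SNF(R) diag = [4] → torsion [4]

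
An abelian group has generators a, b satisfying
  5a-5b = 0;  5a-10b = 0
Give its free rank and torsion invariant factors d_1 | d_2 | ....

rank_ℚ(R)=2; free=2−2=0
SNF(R) diag = [5, 5] → torsion [5, 5]

Answer: M ≅ ℤ/5 ⊕ ℤ/5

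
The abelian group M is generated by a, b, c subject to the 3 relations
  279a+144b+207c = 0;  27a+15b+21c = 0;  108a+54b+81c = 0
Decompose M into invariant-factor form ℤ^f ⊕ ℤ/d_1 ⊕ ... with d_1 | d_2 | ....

rank_ℚ(R)=3; free=3−3=0
SNF(R) diag = [3, 9, 27] → torsion [3, 9, 27]

Answer: M ≅ ℤ/3 ⊕ ℤ/9 ⊕ ℤ/27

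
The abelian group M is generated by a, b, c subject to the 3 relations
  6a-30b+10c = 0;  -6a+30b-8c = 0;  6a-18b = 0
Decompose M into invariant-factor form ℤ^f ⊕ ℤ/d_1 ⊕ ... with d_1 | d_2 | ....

rank_ℚ(R)=3; free=3−3=0
SNF(R) diag = [2, 6, 12] → torsion [2, 6, 12]

Answer: M ≅ ℤ/2 ⊕ ℤ/6 ⊕ ℤ/12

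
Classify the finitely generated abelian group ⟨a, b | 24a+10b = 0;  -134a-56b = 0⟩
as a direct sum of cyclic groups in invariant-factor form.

Answer: M ≅ ℤ/2 ⊕ ℤ/2

Derivation:
rank_ℚ(R)=2; free=2−2=0
SNF(R) diag = [2, 2] → torsion [2, 2]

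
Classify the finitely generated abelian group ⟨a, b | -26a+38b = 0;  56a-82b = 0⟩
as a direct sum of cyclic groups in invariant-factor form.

Answer: M ≅ ℤ/2 ⊕ ℤ/2

Derivation:
rank_ℚ(R)=2; free=2−2=0
SNF(R) diag = [2, 2] → torsion [2, 2]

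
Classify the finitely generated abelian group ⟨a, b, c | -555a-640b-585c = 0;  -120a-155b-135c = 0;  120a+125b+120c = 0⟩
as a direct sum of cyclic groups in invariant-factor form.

Answer: M ≅ ℤ/5 ⊕ ℤ/15 ⊕ ℤ/45

Derivation:
rank_ℚ(R)=3; free=3−3=0
SNF(R) diag = [5, 15, 45] → torsion [5, 15, 45]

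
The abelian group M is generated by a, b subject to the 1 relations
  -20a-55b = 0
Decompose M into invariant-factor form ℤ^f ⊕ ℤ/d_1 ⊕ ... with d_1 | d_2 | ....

Answer: M ≅ ℤ^1 ⊕ ℤ/5

Derivation:
rank_ℚ(R)=1; free=2−1=1
SNF(R) diag = [5] → torsion [5]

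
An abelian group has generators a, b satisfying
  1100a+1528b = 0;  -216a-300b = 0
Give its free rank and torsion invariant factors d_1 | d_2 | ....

rank_ℚ(R)=2; free=2−2=0
SNF(R) diag = [4, 12] → torsion [4, 12]

Answer: M ≅ ℤ/4 ⊕ ℤ/12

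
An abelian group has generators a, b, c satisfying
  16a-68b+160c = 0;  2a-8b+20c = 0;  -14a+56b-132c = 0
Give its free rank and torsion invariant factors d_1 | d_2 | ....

Answer: M ≅ ℤ/2 ⊕ ℤ/4 ⊕ ℤ/8

Derivation:
rank_ℚ(R)=3; free=3−3=0
SNF(R) diag = [2, 4, 8] → torsion [2, 4, 8]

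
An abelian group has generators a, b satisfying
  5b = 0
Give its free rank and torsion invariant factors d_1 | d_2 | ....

Answer: M ≅ ℤ^1 ⊕ ℤ/5

Derivation:
rank_ℚ(R)=1; free=2−1=1
SNF(R) diag = [5] → torsion [5]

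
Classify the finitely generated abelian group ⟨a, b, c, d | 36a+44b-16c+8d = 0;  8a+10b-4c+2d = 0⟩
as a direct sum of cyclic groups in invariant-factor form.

Answer: M ≅ ℤ^2 ⊕ ℤ/2 ⊕ ℤ/4

Derivation:
rank_ℚ(R)=2; free=4−2=2
SNF(R) diag = [2, 4] → torsion [2, 4]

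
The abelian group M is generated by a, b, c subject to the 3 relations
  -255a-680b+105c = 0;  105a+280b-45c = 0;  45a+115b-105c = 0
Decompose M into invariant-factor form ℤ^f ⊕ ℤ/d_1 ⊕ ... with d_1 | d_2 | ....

Answer: M ≅ ℤ/5 ⊕ ℤ/15 ⊕ ℤ/30

Derivation:
rank_ℚ(R)=3; free=3−3=0
SNF(R) diag = [5, 15, 30] → torsion [5, 15, 30]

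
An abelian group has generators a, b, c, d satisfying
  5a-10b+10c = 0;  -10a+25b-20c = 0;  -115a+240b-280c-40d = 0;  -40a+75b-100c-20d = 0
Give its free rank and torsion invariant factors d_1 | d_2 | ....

rank_ℚ(R)=4; free=4−4=0
SNF(R) diag = [5, 5, 10, 20] → torsion [5, 5, 10, 20]

Answer: M ≅ ℤ/5 ⊕ ℤ/5 ⊕ ℤ/10 ⊕ ℤ/20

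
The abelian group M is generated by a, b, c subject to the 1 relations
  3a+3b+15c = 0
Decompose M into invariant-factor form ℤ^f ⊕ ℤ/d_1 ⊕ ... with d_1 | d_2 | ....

Answer: M ≅ ℤ^2 ⊕ ℤ/3

Derivation:
rank_ℚ(R)=1; free=3−1=2
SNF(R) diag = [3] → torsion [3]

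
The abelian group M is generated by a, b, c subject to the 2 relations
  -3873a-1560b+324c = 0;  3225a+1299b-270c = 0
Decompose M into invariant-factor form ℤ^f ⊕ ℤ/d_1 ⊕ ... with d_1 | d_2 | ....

Answer: M ≅ ℤ^1 ⊕ ℤ/3 ⊕ ℤ/9

Derivation:
rank_ℚ(R)=2; free=3−2=1
SNF(R) diag = [3, 9] → torsion [3, 9]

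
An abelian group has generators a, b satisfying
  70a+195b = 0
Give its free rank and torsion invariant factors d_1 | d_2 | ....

Answer: M ≅ ℤ^1 ⊕ ℤ/5

Derivation:
rank_ℚ(R)=1; free=2−1=1
SNF(R) diag = [5] → torsion [5]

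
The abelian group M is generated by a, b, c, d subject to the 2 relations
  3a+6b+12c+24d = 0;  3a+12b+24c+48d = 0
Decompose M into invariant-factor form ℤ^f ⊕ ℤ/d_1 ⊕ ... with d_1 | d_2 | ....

rank_ℚ(R)=2; free=4−2=2
SNF(R) diag = [3, 6] → torsion [3, 6]

Answer: M ≅ ℤ^2 ⊕ ℤ/3 ⊕ ℤ/6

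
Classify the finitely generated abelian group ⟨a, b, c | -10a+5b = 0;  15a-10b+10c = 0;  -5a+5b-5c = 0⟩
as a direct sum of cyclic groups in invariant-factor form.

rank_ℚ(R)=3; free=3−3=0
SNF(R) diag = [5, 5, 5] → torsion [5, 5, 5]

Answer: M ≅ ℤ/5 ⊕ ℤ/5 ⊕ ℤ/5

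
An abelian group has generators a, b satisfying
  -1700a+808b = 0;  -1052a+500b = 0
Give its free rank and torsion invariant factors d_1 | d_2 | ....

rank_ℚ(R)=2; free=2−2=0
SNF(R) diag = [4, 4] → torsion [4, 4]

Answer: M ≅ ℤ/4 ⊕ ℤ/4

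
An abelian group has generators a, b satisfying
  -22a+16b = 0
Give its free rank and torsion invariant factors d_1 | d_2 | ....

Answer: M ≅ ℤ^1 ⊕ ℤ/2

Derivation:
rank_ℚ(R)=1; free=2−1=1
SNF(R) diag = [2] → torsion [2]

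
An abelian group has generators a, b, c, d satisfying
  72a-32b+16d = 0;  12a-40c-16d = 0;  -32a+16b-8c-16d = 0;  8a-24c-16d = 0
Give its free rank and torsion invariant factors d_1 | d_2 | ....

rank_ℚ(R)=4; free=4−4=0
SNF(R) diag = [4, 8, 16, 16] → torsion [4, 8, 16, 16]

Answer: M ≅ ℤ/4 ⊕ ℤ/8 ⊕ ℤ/16 ⊕ ℤ/16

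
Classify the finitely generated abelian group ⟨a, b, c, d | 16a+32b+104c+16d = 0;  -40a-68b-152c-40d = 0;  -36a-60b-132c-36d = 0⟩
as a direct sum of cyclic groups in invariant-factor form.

Answer: M ≅ ℤ^1 ⊕ ℤ/4 ⊕ ℤ/12 ⊕ ℤ/24

Derivation:
rank_ℚ(R)=3; free=4−3=1
SNF(R) diag = [4, 12, 24] → torsion [4, 12, 24]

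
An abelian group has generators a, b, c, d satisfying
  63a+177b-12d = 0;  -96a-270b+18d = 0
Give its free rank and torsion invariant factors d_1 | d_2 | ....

Answer: M ≅ ℤ^2 ⊕ ℤ/3 ⊕ ℤ/6

Derivation:
rank_ℚ(R)=2; free=4−2=2
SNF(R) diag = [3, 6] → torsion [3, 6]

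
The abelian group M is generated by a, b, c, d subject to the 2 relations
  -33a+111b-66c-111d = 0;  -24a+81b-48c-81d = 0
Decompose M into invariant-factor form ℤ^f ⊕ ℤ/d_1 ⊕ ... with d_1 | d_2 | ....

rank_ℚ(R)=2; free=4−2=2
SNF(R) diag = [3, 3] → torsion [3, 3]

Answer: M ≅ ℤ^2 ⊕ ℤ/3 ⊕ ℤ/3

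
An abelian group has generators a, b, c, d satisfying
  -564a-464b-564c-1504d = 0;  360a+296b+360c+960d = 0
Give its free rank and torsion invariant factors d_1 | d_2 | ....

rank_ℚ(R)=2; free=4−2=2
SNF(R) diag = [4, 8] → torsion [4, 8]

Answer: M ≅ ℤ^2 ⊕ ℤ/4 ⊕ ℤ/8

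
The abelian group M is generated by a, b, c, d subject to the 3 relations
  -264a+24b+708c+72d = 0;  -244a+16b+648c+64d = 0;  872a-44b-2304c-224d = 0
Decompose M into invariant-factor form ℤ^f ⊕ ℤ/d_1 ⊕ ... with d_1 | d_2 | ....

Answer: M ≅ ℤ^1 ⊕ ℤ/4 ⊕ ℤ/12 ⊕ ℤ/12

Derivation:
rank_ℚ(R)=3; free=4−3=1
SNF(R) diag = [4, 12, 12] → torsion [4, 12, 12]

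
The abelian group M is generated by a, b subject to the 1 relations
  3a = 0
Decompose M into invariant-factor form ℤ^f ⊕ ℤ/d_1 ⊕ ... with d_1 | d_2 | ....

rank_ℚ(R)=1; free=2−1=1
SNF(R) diag = [3] → torsion [3]

Answer: M ≅ ℤ^1 ⊕ ℤ/3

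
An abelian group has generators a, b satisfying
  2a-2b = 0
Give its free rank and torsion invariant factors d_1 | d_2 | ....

Answer: M ≅ ℤ^1 ⊕ ℤ/2

Derivation:
rank_ℚ(R)=1; free=2−1=1
SNF(R) diag = [2] → torsion [2]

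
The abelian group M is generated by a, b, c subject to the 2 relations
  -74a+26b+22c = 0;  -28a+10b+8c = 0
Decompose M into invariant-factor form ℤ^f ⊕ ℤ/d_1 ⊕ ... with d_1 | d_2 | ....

rank_ℚ(R)=2; free=3−2=1
SNF(R) diag = [2, 6] → torsion [2, 6]

Answer: M ≅ ℤ^1 ⊕ ℤ/2 ⊕ ℤ/6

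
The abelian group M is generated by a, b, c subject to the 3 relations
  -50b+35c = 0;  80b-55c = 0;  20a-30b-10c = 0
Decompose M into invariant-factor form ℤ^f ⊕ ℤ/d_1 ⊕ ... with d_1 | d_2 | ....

Answer: M ≅ ℤ/5 ⊕ ℤ/10 ⊕ ℤ/20

Derivation:
rank_ℚ(R)=3; free=3−3=0
SNF(R) diag = [5, 10, 20] → torsion [5, 10, 20]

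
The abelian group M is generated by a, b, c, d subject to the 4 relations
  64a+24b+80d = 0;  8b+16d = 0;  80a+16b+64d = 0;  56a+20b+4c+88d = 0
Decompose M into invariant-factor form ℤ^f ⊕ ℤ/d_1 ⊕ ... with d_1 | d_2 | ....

rank_ℚ(R)=4; free=4−4=0
SNF(R) diag = [4, 8, 16, 32] → torsion [4, 8, 16, 32]

Answer: M ≅ ℤ/4 ⊕ ℤ/8 ⊕ ℤ/16 ⊕ ℤ/32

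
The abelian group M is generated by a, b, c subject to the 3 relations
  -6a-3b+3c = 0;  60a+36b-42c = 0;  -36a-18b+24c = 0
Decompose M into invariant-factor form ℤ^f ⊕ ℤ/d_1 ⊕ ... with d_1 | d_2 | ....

rank_ℚ(R)=3; free=3−3=0
SNF(R) diag = [3, 6, 12] → torsion [3, 6, 12]

Answer: M ≅ ℤ/3 ⊕ ℤ/6 ⊕ ℤ/12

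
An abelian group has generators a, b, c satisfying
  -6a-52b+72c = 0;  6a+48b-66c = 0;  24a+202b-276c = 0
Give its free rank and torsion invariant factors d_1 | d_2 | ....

Answer: M ≅ ℤ/2 ⊕ ℤ/6 ⊕ ℤ/6

Derivation:
rank_ℚ(R)=3; free=3−3=0
SNF(R) diag = [2, 6, 6] → torsion [2, 6, 6]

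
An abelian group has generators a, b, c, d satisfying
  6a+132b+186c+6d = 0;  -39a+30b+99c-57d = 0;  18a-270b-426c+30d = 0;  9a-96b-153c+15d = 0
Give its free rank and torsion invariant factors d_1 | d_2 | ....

rank_ℚ(R)=4; free=4−4=0
SNF(R) diag = [3, 6, 12, 36] → torsion [3, 6, 12, 36]

Answer: M ≅ ℤ/3 ⊕ ℤ/6 ⊕ ℤ/12 ⊕ ℤ/36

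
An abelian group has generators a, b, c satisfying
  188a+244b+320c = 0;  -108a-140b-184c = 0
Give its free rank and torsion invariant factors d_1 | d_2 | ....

rank_ℚ(R)=2; free=3−2=1
SNF(R) diag = [4, 8] → torsion [4, 8]

Answer: M ≅ ℤ^1 ⊕ ℤ/4 ⊕ ℤ/8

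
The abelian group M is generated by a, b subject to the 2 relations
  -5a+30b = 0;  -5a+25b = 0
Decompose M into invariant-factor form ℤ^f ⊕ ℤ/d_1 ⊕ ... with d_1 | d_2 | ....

rank_ℚ(R)=2; free=2−2=0
SNF(R) diag = [5, 5] → torsion [5, 5]

Answer: M ≅ ℤ/5 ⊕ ℤ/5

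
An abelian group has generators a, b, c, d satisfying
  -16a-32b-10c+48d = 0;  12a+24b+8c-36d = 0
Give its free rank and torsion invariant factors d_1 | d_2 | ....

rank_ℚ(R)=2; free=4−2=2
SNF(R) diag = [2, 4] → torsion [2, 4]

Answer: M ≅ ℤ^2 ⊕ ℤ/2 ⊕ ℤ/4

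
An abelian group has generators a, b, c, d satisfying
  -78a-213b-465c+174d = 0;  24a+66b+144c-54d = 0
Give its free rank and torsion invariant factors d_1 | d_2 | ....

rank_ℚ(R)=2; free=4−2=2
SNF(R) diag = [3, 6] → torsion [3, 6]

Answer: M ≅ ℤ^2 ⊕ ℤ/3 ⊕ ℤ/6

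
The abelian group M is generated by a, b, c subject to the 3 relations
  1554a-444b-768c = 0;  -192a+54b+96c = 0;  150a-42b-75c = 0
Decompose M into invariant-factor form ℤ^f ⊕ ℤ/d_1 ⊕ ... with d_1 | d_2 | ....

Answer: M ≅ ℤ/3 ⊕ ℤ/6 ⊕ ℤ/18

Derivation:
rank_ℚ(R)=3; free=3−3=0
SNF(R) diag = [3, 6, 18] → torsion [3, 6, 18]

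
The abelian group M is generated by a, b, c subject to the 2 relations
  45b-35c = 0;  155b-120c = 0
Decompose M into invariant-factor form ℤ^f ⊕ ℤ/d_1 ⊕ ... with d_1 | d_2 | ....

rank_ℚ(R)=2; free=3−2=1
SNF(R) diag = [5, 5] → torsion [5, 5]

Answer: M ≅ ℤ^1 ⊕ ℤ/5 ⊕ ℤ/5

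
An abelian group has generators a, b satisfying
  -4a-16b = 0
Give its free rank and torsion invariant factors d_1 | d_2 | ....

Answer: M ≅ ℤ^1 ⊕ ℤ/4

Derivation:
rank_ℚ(R)=1; free=2−1=1
SNF(R) diag = [4] → torsion [4]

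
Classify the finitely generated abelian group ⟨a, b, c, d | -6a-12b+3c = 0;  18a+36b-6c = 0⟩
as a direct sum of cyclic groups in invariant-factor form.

Answer: M ≅ ℤ^2 ⊕ ℤ/3 ⊕ ℤ/6

Derivation:
rank_ℚ(R)=2; free=4−2=2
SNF(R) diag = [3, 6] → torsion [3, 6]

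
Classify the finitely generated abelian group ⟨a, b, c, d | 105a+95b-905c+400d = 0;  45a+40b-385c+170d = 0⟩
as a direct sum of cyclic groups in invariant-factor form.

rank_ℚ(R)=2; free=4−2=2
SNF(R) diag = [5, 15] → torsion [5, 15]

Answer: M ≅ ℤ^2 ⊕ ℤ/5 ⊕ ℤ/15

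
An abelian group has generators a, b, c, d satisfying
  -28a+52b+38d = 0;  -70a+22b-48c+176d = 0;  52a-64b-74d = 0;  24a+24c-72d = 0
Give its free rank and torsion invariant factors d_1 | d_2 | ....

rank_ℚ(R)=4; free=4−4=0
SNF(R) diag = [2, 6, 12, 24] → torsion [2, 6, 12, 24]

Answer: M ≅ ℤ/2 ⊕ ℤ/6 ⊕ ℤ/12 ⊕ ℤ/24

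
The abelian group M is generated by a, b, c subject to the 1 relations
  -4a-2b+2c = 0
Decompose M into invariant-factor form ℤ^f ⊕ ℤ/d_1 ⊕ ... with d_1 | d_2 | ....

Answer: M ≅ ℤ^2 ⊕ ℤ/2

Derivation:
rank_ℚ(R)=1; free=3−1=2
SNF(R) diag = [2] → torsion [2]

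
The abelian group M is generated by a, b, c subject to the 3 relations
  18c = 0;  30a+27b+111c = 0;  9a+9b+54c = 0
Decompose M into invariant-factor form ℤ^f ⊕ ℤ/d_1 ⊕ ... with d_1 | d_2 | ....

rank_ℚ(R)=3; free=3−3=0
SNF(R) diag = [3, 9, 18] → torsion [3, 9, 18]

Answer: M ≅ ℤ/3 ⊕ ℤ/9 ⊕ ℤ/18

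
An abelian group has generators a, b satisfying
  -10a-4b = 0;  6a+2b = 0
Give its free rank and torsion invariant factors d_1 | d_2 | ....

rank_ℚ(R)=2; free=2−2=0
SNF(R) diag = [2, 2] → torsion [2, 2]

Answer: M ≅ ℤ/2 ⊕ ℤ/2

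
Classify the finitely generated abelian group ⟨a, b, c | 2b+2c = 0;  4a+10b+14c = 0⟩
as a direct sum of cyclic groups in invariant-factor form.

rank_ℚ(R)=2; free=3−2=1
SNF(R) diag = [2, 4] → torsion [2, 4]

Answer: M ≅ ℤ^1 ⊕ ℤ/2 ⊕ ℤ/4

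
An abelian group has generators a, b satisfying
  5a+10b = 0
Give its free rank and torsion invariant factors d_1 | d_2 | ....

Answer: M ≅ ℤ^1 ⊕ ℤ/5

Derivation:
rank_ℚ(R)=1; free=2−1=1
SNF(R) diag = [5] → torsion [5]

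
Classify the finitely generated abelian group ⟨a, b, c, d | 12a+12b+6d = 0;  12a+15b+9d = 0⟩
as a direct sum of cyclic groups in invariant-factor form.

rank_ℚ(R)=2; free=4−2=2
SNF(R) diag = [3, 6] → torsion [3, 6]

Answer: M ≅ ℤ^2 ⊕ ℤ/3 ⊕ ℤ/6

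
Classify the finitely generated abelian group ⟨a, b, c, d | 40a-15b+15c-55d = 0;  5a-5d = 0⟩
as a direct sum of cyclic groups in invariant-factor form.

rank_ℚ(R)=2; free=4−2=2
SNF(R) diag = [5, 15] → torsion [5, 15]

Answer: M ≅ ℤ^2 ⊕ ℤ/5 ⊕ ℤ/15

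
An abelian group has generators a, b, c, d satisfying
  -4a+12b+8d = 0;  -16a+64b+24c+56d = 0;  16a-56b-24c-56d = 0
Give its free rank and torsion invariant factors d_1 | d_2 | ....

rank_ℚ(R)=3; free=4−3=1
SNF(R) diag = [4, 8, 24] → torsion [4, 8, 24]

Answer: M ≅ ℤ^1 ⊕ ℤ/4 ⊕ ℤ/8 ⊕ ℤ/24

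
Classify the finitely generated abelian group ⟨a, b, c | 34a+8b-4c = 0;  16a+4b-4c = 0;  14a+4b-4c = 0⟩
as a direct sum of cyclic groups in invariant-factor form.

Answer: M ≅ ℤ/2 ⊕ ℤ/4 ⊕ ℤ/4

Derivation:
rank_ℚ(R)=3; free=3−3=0
SNF(R) diag = [2, 4, 4] → torsion [2, 4, 4]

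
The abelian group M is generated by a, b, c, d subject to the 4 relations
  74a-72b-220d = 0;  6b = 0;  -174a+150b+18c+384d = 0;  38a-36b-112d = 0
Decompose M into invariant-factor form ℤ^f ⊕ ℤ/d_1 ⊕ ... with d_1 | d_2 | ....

Answer: M ≅ ℤ/2 ⊕ ℤ/6 ⊕ ℤ/18 ⊕ ℤ/36

Derivation:
rank_ℚ(R)=4; free=4−4=0
SNF(R) diag = [2, 6, 18, 36] → torsion [2, 6, 18, 36]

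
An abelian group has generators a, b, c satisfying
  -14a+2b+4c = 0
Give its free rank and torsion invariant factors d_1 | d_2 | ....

Answer: M ≅ ℤ^2 ⊕ ℤ/2

Derivation:
rank_ℚ(R)=1; free=3−1=2
SNF(R) diag = [2] → torsion [2]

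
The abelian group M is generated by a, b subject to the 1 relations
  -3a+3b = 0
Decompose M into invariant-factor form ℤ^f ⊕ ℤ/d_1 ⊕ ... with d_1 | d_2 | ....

rank_ℚ(R)=1; free=2−1=1
SNF(R) diag = [3] → torsion [3]

Answer: M ≅ ℤ^1 ⊕ ℤ/3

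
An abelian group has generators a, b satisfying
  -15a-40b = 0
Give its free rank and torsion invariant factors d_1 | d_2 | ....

Answer: M ≅ ℤ^1 ⊕ ℤ/5

Derivation:
rank_ℚ(R)=1; free=2−1=1
SNF(R) diag = [5] → torsion [5]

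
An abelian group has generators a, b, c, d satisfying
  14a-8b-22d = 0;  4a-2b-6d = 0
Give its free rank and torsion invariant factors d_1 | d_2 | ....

Answer: M ≅ ℤ^2 ⊕ ℤ/2 ⊕ ℤ/2

Derivation:
rank_ℚ(R)=2; free=4−2=2
SNF(R) diag = [2, 2] → torsion [2, 2]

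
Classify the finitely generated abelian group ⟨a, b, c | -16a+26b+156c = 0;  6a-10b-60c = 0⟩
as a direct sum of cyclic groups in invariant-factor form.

rank_ℚ(R)=2; free=3−2=1
SNF(R) diag = [2, 2] → torsion [2, 2]

Answer: M ≅ ℤ^1 ⊕ ℤ/2 ⊕ ℤ/2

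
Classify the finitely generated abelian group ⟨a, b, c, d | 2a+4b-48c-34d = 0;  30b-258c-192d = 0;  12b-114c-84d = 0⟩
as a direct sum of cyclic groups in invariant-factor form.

rank_ℚ(R)=3; free=4−3=1
SNF(R) diag = [2, 6, 18] → torsion [2, 6, 18]

Answer: M ≅ ℤ^1 ⊕ ℤ/2 ⊕ ℤ/6 ⊕ ℤ/18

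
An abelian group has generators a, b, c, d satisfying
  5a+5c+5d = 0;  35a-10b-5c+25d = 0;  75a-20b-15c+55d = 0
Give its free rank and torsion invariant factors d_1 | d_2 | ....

rank_ℚ(R)=3; free=4−3=1
SNF(R) diag = [5, 10, 10] → torsion [5, 10, 10]

Answer: M ≅ ℤ^1 ⊕ ℤ/5 ⊕ ℤ/10 ⊕ ℤ/10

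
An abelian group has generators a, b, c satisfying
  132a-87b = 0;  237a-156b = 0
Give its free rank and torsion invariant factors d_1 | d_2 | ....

rank_ℚ(R)=2; free=3−2=1
SNF(R) diag = [3, 9] → torsion [3, 9]

Answer: M ≅ ℤ^1 ⊕ ℤ/3 ⊕ ℤ/9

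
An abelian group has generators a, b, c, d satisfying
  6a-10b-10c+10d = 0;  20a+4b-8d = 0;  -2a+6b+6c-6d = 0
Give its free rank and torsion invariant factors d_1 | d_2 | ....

rank_ℚ(R)=3; free=4−3=1
SNF(R) diag = [2, 4, 8] → torsion [2, 4, 8]

Answer: M ≅ ℤ^1 ⊕ ℤ/2 ⊕ ℤ/4 ⊕ ℤ/8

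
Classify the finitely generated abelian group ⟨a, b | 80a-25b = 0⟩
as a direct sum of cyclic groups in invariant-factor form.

rank_ℚ(R)=1; free=2−1=1
SNF(R) diag = [5] → torsion [5]

Answer: M ≅ ℤ^1 ⊕ ℤ/5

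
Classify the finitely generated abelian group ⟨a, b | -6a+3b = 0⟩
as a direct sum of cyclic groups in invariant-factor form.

rank_ℚ(R)=1; free=2−1=1
SNF(R) diag = [3] → torsion [3]

Answer: M ≅ ℤ^1 ⊕ ℤ/3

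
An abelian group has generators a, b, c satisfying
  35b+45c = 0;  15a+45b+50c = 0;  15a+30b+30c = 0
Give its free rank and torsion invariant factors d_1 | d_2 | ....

rank_ℚ(R)=3; free=3−3=0
SNF(R) diag = [5, 5, 15] → torsion [5, 5, 15]

Answer: M ≅ ℤ/5 ⊕ ℤ/5 ⊕ ℤ/15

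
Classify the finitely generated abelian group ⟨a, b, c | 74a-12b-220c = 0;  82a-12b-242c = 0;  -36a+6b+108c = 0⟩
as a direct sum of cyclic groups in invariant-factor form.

Answer: M ≅ ℤ/2 ⊕ ℤ/6 ⊕ ℤ/6

Derivation:
rank_ℚ(R)=3; free=3−3=0
SNF(R) diag = [2, 6, 6] → torsion [2, 6, 6]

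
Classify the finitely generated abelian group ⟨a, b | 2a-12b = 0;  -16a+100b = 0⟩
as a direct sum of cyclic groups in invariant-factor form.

rank_ℚ(R)=2; free=2−2=0
SNF(R) diag = [2, 4] → torsion [2, 4]

Answer: M ≅ ℤ/2 ⊕ ℤ/4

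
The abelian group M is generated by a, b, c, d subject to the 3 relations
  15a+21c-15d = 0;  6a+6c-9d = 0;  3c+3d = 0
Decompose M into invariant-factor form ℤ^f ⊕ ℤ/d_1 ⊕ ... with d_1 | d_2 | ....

rank_ℚ(R)=3; free=4−3=1
SNF(R) diag = [3, 3, 3] → torsion [3, 3, 3]

Answer: M ≅ ℤ^1 ⊕ ℤ/3 ⊕ ℤ/3 ⊕ ℤ/3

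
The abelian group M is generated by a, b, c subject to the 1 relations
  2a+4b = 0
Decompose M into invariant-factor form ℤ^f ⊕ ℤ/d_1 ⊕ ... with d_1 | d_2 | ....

Answer: M ≅ ℤ^2 ⊕ ℤ/2

Derivation:
rank_ℚ(R)=1; free=3−1=2
SNF(R) diag = [2] → torsion [2]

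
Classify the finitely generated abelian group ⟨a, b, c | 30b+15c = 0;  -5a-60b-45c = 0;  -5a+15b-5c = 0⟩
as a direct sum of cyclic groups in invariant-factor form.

Answer: M ≅ ℤ/5 ⊕ ℤ/5 ⊕ ℤ/15

Derivation:
rank_ℚ(R)=3; free=3−3=0
SNF(R) diag = [5, 5, 15] → torsion [5, 5, 15]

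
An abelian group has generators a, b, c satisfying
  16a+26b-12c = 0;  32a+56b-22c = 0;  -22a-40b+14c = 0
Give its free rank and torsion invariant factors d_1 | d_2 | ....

Answer: M ≅ ℤ/2 ⊕ ℤ/2 ⊕ ℤ/6

Derivation:
rank_ℚ(R)=3; free=3−3=0
SNF(R) diag = [2, 2, 6] → torsion [2, 2, 6]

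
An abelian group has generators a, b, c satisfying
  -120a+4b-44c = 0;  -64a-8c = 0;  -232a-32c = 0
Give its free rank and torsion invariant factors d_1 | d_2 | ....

rank_ℚ(R)=3; free=3−3=0
SNF(R) diag = [4, 8, 24] → torsion [4, 8, 24]

Answer: M ≅ ℤ/4 ⊕ ℤ/8 ⊕ ℤ/24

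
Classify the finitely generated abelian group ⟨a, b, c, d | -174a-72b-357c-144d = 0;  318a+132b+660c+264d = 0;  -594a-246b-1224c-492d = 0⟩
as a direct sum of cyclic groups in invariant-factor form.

Answer: M ≅ ℤ^1 ⊕ ℤ/3 ⊕ ℤ/6 ⊕ ℤ/6

Derivation:
rank_ℚ(R)=3; free=4−3=1
SNF(R) diag = [3, 6, 6] → torsion [3, 6, 6]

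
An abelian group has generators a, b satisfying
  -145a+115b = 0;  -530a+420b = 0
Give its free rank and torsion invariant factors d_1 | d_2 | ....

rank_ℚ(R)=2; free=2−2=0
SNF(R) diag = [5, 10] → torsion [5, 10]

Answer: M ≅ ℤ/5 ⊕ ℤ/10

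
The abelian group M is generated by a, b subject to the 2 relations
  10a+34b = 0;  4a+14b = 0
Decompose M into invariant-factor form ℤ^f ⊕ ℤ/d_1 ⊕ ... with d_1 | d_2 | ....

Answer: M ≅ ℤ/2 ⊕ ℤ/2

Derivation:
rank_ℚ(R)=2; free=2−2=0
SNF(R) diag = [2, 2] → torsion [2, 2]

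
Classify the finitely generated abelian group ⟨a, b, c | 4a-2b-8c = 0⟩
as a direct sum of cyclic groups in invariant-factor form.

rank_ℚ(R)=1; free=3−1=2
SNF(R) diag = [2] → torsion [2]

Answer: M ≅ ℤ^2 ⊕ ℤ/2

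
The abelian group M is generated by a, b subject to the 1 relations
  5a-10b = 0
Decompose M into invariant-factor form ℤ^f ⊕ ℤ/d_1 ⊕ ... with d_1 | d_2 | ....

rank_ℚ(R)=1; free=2−1=1
SNF(R) diag = [5] → torsion [5]

Answer: M ≅ ℤ^1 ⊕ ℤ/5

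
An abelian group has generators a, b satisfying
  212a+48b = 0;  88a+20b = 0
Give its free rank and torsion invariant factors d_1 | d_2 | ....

Answer: M ≅ ℤ/4 ⊕ ℤ/4

Derivation:
rank_ℚ(R)=2; free=2−2=0
SNF(R) diag = [4, 4] → torsion [4, 4]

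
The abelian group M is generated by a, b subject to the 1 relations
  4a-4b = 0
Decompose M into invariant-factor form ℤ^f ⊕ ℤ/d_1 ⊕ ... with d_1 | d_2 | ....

rank_ℚ(R)=1; free=2−1=1
SNF(R) diag = [4] → torsion [4]

Answer: M ≅ ℤ^1 ⊕ ℤ/4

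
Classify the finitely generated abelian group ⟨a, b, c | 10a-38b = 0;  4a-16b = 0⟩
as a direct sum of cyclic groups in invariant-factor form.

Answer: M ≅ ℤ^1 ⊕ ℤ/2 ⊕ ℤ/4

Derivation:
rank_ℚ(R)=2; free=3−2=1
SNF(R) diag = [2, 4] → torsion [2, 4]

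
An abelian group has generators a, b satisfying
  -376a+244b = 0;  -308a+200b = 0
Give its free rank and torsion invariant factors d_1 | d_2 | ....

rank_ℚ(R)=2; free=2−2=0
SNF(R) diag = [4, 12] → torsion [4, 12]

Answer: M ≅ ℤ/4 ⊕ ℤ/12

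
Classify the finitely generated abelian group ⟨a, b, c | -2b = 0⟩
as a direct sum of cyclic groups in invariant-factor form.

Answer: M ≅ ℤ^2 ⊕ ℤ/2

Derivation:
rank_ℚ(R)=1; free=3−1=2
SNF(R) diag = [2] → torsion [2]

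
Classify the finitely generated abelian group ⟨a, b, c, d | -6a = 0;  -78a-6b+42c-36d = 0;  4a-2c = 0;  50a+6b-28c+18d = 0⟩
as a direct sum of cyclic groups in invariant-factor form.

rank_ℚ(R)=4; free=4−4=0
SNF(R) diag = [2, 6, 6, 18] → torsion [2, 6, 6, 18]

Answer: M ≅ ℤ/2 ⊕ ℤ/6 ⊕ ℤ/6 ⊕ ℤ/18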